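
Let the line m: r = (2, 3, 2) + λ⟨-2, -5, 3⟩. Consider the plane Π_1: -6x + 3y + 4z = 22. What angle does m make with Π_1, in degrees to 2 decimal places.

sin θ = |n·v| / (|n||v|) = |9| / (√61 · √38) = 0.18693.
θ ≈ 10.77°.

10.77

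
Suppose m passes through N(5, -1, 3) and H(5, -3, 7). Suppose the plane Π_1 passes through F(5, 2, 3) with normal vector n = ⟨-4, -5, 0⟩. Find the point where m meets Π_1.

(5, 2, -3)

A direction vector for m is H − N = (0, -2, 4).
Π_1: n·r = n·F gives -4x - 5y = -30.
Substitute r = (5, -1, 3) + t(0, -2, 4) into the plane: -15 + 10t = -30, so t = -3/2.
Intersection: (5, -1, 3) + (-3/2)·(0, -2, 4) = (5, 2, -3).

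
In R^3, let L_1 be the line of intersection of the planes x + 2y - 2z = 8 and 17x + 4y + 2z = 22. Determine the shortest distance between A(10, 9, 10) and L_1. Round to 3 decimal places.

12.652

Direction of L_1: (1, 2, -2) × (17, 4, 2) = (12, -36, -30).
A point on L_1: solving the two plane equations with x = 4 gives (4, -7, -9).
Taking (4, -7, -9) on L_1 with direction v = (12, -36, -30): w = A − (4, -7, -9) = (6, 16, 19), and w × v = (204, 408, -408).
Distance = |w × v| / |v| = √374544 / √2340 ≈ 12.652.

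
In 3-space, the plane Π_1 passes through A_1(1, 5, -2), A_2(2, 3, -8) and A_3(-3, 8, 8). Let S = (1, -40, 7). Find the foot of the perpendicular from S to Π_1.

(-5, 2, -8)

A_1A_2 = (1, -2, -6), A_1A_3 = (-4, 3, 10); a normal to Π_1 is A_1A_2 × A_1A_3 = (-2, 14, -5).
Using A_1: Π_1 has equation -2x + 14y - 5z = 78.
Foot = S − λn with λ = (n·S − d)/|n|² = (-597 − 78)/225 = -3.
Foot = (1, -40, 7) − (-3)·(-2, 14, -5) = (-5, 2, -8).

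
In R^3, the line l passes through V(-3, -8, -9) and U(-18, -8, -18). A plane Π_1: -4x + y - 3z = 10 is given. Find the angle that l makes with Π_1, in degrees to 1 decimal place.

A direction vector for l is U − V = (-15, 0, -9).
sin θ = |n·v| / (|n||v|) = |87| / (√26 · √306) = 0.97538.
θ ≈ 77.3°.

77.3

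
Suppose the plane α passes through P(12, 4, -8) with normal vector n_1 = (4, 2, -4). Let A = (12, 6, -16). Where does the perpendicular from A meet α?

α: n_1·r = n_1·P gives 4x + 2y - 4z = 88.
Foot = A − λn with λ = (n·A − d)/|n|² = (124 − 88)/36 = 1.
Foot = (12, 6, -16) − 1·(4, 2, -4) = (8, 4, -12).

(8, 4, -12)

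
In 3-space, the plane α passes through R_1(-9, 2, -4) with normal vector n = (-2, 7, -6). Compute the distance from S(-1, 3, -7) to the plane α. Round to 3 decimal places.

α: n·r = n·R_1 gives -2x + 7y - 6z = 56.
n·S − d = (-2)·(-1) + (7)·(3) + (-6)·(-7) − 56 = 9; |n| = √89.
Distance = |9| / √89 = 9/√89 ≈ 0.954.

0.954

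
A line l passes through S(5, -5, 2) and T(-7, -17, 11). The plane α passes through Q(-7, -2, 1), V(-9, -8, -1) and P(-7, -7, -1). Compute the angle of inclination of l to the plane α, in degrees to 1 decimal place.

A direction vector for l is T − S = (-12, -12, 9).
QV = (-2, -6, -2), QP = (0, -5, -2); a normal to α is QV × QP = (2, -4, 10).
Using Q: α has equation 2x - 4y + 10z = 4.
sin θ = |n·v| / (|n||v|) = |114| / (√120 · √369) = 0.54175.
θ ≈ 32.8°.

32.8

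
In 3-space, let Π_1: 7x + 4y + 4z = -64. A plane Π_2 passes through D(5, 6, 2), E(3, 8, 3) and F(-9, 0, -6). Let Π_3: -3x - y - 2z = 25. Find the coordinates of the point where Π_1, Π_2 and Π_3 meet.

DE = (-2, 2, 1), DF = (-14, -6, -8); a normal to Π_2 is DE × DF = (-10, -30, 40).
Using D: Π_2 has equation -10x - 30y + 40z = -150.
Solving the 3×3 linear system 7x + 4y + 4z = -64, -10x - 30y + 40z = -150, -3x - y - 2z = 25 (e.g. by elimination or Cramer's rule, determinant = -180) gives (0, -7, -9).

(0, -7, -9)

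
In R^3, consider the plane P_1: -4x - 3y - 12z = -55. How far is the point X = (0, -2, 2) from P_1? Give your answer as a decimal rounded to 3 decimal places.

n·X − d = (-4)·(0) + (-3)·(-2) + (-12)·(2) − (-55) = 37; |n| = √169.
Distance = |37| / √169 = 37/√169 ≈ 2.846.

2.846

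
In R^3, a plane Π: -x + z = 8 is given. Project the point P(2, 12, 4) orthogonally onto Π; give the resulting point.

Foot = P − λn with λ = (n·P − d)/|n|² = (2 − 8)/2 = -3.
Foot = (2, 12, 4) − (-3)·(-1, 0, 1) = (-1, 12, 7).

(-1, 12, 7)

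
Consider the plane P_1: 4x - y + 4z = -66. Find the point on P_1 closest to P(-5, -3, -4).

Foot = P − λn with λ = (n·P − d)/|n|² = (-33 − (-66))/33 = 1.
Foot = (-5, -3, -4) − 1·(4, -1, 4) = (-9, -2, -8).

(-9, -2, -8)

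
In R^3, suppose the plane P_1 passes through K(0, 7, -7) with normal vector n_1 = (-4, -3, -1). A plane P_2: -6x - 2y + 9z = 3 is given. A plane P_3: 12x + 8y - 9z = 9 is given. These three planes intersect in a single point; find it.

(5, -3, 3)

P_1: n_1·r = n_1·K gives -4x - 3y - z = -14.
Solving the 3×3 linear system -4x - 3y - z = -14, -6x - 2y + 9z = 3, 12x + 8y - 9z = 9 (e.g. by elimination or Cramer's rule, determinant = 78) gives (5, -3, 3).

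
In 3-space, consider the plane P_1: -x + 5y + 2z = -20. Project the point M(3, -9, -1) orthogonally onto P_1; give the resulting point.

(2, -4, 1)

Foot = M − λn with λ = (n·M − d)/|n|² = (-50 − (-20))/30 = -1.
Foot = (3, -9, -1) − (-1)·(-1, 5, 2) = (2, -4, 1).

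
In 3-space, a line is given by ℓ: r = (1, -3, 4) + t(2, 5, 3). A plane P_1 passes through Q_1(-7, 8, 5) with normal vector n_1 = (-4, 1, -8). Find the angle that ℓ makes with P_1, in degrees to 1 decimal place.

P_1: n_1·r = n_1·Q_1 gives -4x + y - 8z = -4.
sin θ = |n·v| / (|n||v|) = |-27| / (√81 · √38) = 0.48666.
θ ≈ 29.1°.

29.1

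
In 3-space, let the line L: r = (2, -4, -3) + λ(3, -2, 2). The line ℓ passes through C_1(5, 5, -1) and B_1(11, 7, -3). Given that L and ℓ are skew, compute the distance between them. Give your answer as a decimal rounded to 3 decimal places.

7.778

A direction vector for ℓ is B_1 − C_1 = (6, 2, -2).
Common perpendicular direction n = (3, -2, 2) × (6, 2, -2) = (0, 18, 18).
With w = (5, 5, -1) − (2, -4, -3) = (3, 9, 2), w · n = 198.
Distance = |w · n| / |n| = |198| / √648 ≈ 7.778.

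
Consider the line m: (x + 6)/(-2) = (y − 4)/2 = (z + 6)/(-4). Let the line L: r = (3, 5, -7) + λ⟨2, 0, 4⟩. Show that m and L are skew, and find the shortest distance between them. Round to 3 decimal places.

8.497

m has direction (-2, 2, -4) through (-6, 4, -6).
Common perpendicular direction n = (-2, 2, -4) × (2, 0, 4) = (8, 0, -4).
With w = (3, 5, -7) − (-6, 4, -6) = (9, 1, -1), w · n = 76.
Since n ≠ 0 the lines are not parallel, and w · n = 76 ≠ 0 so they do not intersect; hence they are skew.
Distance = |w · n| / |n| = |76| / √80 ≈ 8.497.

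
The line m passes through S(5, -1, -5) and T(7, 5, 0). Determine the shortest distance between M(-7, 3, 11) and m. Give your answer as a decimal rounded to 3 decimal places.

A direction vector for m is T − S = (2, 6, 5).
Taking (5, -1, -5) on m with direction v = (2, 6, 5): w = M − (5, -1, -5) = (-12, 4, 16), and w × v = (-76, 92, -80).
Distance = |w × v| / |v| = √20640 / √65 ≈ 17.820.

17.820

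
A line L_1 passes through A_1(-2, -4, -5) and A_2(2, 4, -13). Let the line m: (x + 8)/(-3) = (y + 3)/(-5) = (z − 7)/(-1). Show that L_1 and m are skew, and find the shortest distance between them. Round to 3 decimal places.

6.533

A direction vector for L_1 is A_2 − A_1 = (4, 8, -8).
m has direction (-3, -5, -1) through (-8, -3, 7).
Common perpendicular direction n = (4, 8, -8) × (-3, -5, -1) = (-48, 28, 4).
With w = (-8, -3, 7) − (-2, -4, -5) = (-6, 1, 12), w · n = 364.
Since n ≠ 0 the lines are not parallel, and w · n = 364 ≠ 0 so they do not intersect; hence they are skew.
Distance = |w · n| / |n| = |364| / √3104 ≈ 6.533.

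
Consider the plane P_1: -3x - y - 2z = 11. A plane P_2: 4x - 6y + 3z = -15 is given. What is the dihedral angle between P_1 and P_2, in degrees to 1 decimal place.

65.8

cos θ = |n₁·n₂| / (|n₁||n₂|) = |-12| / (√14 · √61).
θ = arccos(0.41063) ≈ 65.8°.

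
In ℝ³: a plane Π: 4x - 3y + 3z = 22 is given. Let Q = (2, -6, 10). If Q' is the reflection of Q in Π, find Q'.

(-6, 0, 4)

λ = (n·Q − d)/|n|² = (56 − 22)/34 = 1.
Reflection = Q − 2λn = (2, -6, 10) − 2·(4, -3, 3) = (-6, 0, 4).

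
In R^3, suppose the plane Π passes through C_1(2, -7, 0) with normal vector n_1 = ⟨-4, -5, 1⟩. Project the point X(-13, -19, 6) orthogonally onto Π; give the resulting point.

Π: n_1·r = n_1·C_1 gives -4x - 5y + z = 27.
Foot = X − λn with λ = (n·X − d)/|n|² = (153 − 27)/42 = 3.
Foot = (-13, -19, 6) − 3·(-4, -5, 1) = (-1, -4, 3).

(-1, -4, 3)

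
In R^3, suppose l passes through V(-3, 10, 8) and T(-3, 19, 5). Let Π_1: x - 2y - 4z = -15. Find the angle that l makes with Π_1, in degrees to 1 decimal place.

7.9

A direction vector for l is T − V = (0, 9, -3).
sin θ = |n·v| / (|n||v|) = |-6| / (√21 · √90) = 0.13801.
θ ≈ 7.9°.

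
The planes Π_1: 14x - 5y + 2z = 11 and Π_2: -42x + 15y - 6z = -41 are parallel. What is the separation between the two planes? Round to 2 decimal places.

0.18

Rescale Π_2 by 1/(-3): 14x - 5y + 2z = 41/3. Then distance = |11 − (41/3)| / √225 ≈ 0.18.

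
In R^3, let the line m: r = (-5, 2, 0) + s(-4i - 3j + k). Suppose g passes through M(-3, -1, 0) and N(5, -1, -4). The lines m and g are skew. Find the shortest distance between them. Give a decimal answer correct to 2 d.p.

A direction vector for g is N − M = (8, 0, -4).
Common perpendicular direction n = (-4, -3, 1) × (8, 0, -4) = (12, -8, 24).
With w = (-3, -1, 0) − (-5, 2, 0) = (2, -3, 0), w · n = 48.
Distance = |w · n| / |n| = |48| / √784 ≈ 1.71.

1.71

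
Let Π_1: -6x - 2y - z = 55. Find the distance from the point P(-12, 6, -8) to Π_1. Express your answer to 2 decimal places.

n·P − d = (-6)·(-12) + (-2)·(6) + (-1)·(-8) − 55 = 13; |n| = √41.
Distance = |13| / √41 = 13/√41 ≈ 2.03.

2.03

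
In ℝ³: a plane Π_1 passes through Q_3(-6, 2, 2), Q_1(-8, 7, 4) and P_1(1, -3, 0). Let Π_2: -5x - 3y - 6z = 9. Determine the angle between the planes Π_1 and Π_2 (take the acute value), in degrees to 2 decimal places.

Q_3Q_1 = (-2, 5, 2), Q_3P_1 = (7, -5, -2); a normal to Π_1 is Q_3Q_1 × Q_3P_1 = (0, 10, -25).
Using Q_3: Π_1 has equation 10y - 25z = -30.
cos θ = |n₁·n₂| / (|n₁||n₂|) = |120| / (√725 · √70).
θ = arccos(0.53268) ≈ 57.81°.

57.81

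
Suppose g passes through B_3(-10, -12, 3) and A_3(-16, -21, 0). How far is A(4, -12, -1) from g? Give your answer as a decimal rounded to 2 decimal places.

A direction vector for g is A_3 − B_3 = (-6, -9, -3).
Taking (-10, -12, 3) on g with direction v = (-6, -9, -3): w = A − (-10, -12, 3) = (14, 0, -4), and w × v = (-36, 66, -126).
Distance = |w × v| / |v| = √21528 / √126 ≈ 13.07.

13.07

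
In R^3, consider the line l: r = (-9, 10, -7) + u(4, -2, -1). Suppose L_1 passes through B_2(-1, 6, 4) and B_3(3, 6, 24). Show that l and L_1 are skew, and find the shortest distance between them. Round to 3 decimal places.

1.114

A direction vector for L_1 is B_3 − B_2 = (4, 0, 20).
Common perpendicular direction n = (4, -2, -1) × (4, 0, 20) = (-40, -84, 8).
With w = (-1, 6, 4) − (-9, 10, -7) = (8, -4, 11), w · n = 104.
Since n ≠ 0 the lines are not parallel, and w · n = 104 ≠ 0 so they do not intersect; hence they are skew.
Distance = |w · n| / |n| = |104| / √8720 ≈ 1.114.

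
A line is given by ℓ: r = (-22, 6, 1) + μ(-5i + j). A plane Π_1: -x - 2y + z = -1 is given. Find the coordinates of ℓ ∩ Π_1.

Substitute r = (-22, 6, 1) + t(-5, 1, 0) into the plane: 11 + 3t = -1, so t = -4.
Intersection: (-22, 6, 1) + (-4)·(-5, 1, 0) = (-2, 2, 1).

(-2, 2, 1)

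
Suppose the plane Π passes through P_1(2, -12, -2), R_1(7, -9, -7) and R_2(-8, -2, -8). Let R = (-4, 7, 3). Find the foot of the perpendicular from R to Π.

P_1R_1 = (5, 3, -5), P_1R_2 = (-10, 10, -6); a normal to Π is P_1R_1 × P_1R_2 = (32, 80, 80).
Using P_1: Π has equation 32x + 80y + 80z = -1056.
Foot = R − λn with λ = (n·R − d)/|n|² = (672 − (-1056))/13824 = 1/8.
Foot = (-4, 7, 3) − (1/8)·(32, 80, 80) = (-8, -3, -7).

(-8, -3, -7)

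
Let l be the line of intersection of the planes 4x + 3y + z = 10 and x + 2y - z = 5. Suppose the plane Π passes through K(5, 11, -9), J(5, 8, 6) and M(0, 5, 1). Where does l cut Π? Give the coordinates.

(-1, 4, 2)

Direction of l: (4, 3, 1) × (1, 2, -1) = (-5, 5, 5).
A point on l: solving the two plane equations with x = 14 gives (14, -11, -13).
KJ = (0, -3, 15), KM = (-5, -6, 10); a normal to Π is KJ × KM = (60, -75, -15).
Using K: Π has equation 60x - 75y - 15z = -390.
Substitute r = (14, -11, -13) + t(-5, 5, 5) into the plane: 1860 + (-750)t = -390, so t = 3.
Intersection: (14, -11, -13) + 3·(-5, 5, 5) = (-1, 4, 2).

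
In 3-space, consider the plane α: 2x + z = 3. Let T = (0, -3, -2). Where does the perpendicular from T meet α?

(2, -3, -1)

Foot = T − λn with λ = (n·T − d)/|n|² = (-2 − 3)/5 = -1.
Foot = (0, -3, -2) − (-1)·(2, 0, 1) = (2, -3, -1).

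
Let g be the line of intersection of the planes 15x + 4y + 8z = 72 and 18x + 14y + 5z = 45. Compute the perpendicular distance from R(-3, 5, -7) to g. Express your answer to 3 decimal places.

14.559

Direction of g: (15, 4, 8) × (18, 14, 5) = (-92, 69, 138).
A point on g: solving the two plane equations with x = 4 gives (4, -3, 3).
Taking (4, -3, 3) on g with direction v = (-92, 69, 138): w = R − (4, -3, 3) = (-7, 8, -10), and w × v = (1794, 1886, 253).
Distance = |w × v| / |v| = √6839441 / √32269 ≈ 14.559.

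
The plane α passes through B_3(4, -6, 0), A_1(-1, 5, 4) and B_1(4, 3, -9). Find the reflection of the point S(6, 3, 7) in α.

B_3A_1 = (-5, 11, 4), B_3B_1 = (0, 9, -9); a normal to α is B_3A_1 × B_3B_1 = (-135, -45, -45).
Using B_3: α has equation -135x - 45y - 45z = -270.
λ = (n·S − d)/|n|² = (-1260 − (-270))/22275 = -2/45.
Reflection = S − 2λn = (6, 3, 7) − (-4/45)·(-135, -45, -45) = (-6, -1, 3).

(-6, -1, 3)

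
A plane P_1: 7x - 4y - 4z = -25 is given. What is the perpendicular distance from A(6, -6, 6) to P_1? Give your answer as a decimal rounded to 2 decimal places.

7.44

n·A − d = (7)·(6) + (-4)·(-6) + (-4)·(6) − (-25) = 67; |n| = √81.
Distance = |67| / √81 = 67/√81 ≈ 7.44.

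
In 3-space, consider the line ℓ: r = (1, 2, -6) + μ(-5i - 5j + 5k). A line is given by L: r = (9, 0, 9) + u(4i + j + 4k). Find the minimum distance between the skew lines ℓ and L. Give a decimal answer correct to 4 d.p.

1.1112

Common perpendicular direction n = (-5, -5, 5) × (4, 1, 4) = (-25, 40, 15).
With w = (9, 0, 9) − (1, 2, -6) = (8, -2, 15), w · n = -55.
Distance = |w · n| / |n| = |-55| / √2450 ≈ 1.1112.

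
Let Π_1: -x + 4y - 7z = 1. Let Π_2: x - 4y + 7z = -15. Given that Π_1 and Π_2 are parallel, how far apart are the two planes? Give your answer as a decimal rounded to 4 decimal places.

1.7233

Rescale Π_2 by 1/(-1): -x + 4y - 7z = 15. Then distance = |1 − 15| / √66 ≈ 1.7233.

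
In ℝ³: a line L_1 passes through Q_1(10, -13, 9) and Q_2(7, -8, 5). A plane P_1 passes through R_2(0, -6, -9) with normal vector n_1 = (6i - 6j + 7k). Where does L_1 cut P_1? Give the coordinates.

A direction vector for L_1 is Q_2 − Q_1 = (-3, 5, -4).
P_1: n_1·r = n_1·R_2 gives 6x - 6y + 7z = -27.
Substitute r = (10, -13, 9) + t(-3, 5, -4) into the plane: 201 + (-76)t = -27, so t = 3.
Intersection: (10, -13, 9) + 3·(-3, 5, -4) = (1, 2, -3).

(1, 2, -3)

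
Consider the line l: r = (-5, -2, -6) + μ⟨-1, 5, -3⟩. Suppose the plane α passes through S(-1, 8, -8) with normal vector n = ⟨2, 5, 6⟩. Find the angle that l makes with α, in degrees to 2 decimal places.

6.02

α: n·r = n·S gives 2x + 5y + 6z = -10.
sin θ = |n·v| / (|n||v|) = |5| / (√65 · √35) = 0.10483.
θ ≈ 6.02°.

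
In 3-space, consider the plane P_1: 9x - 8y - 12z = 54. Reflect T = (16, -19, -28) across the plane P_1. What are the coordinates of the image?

λ = (n·T − d)/|n|² = (632 − 54)/289 = 2.
Reflection = T − 2λn = (16, -19, -28) − 4·(9, -8, -12) = (-20, 13, 20).

(-20, 13, 20)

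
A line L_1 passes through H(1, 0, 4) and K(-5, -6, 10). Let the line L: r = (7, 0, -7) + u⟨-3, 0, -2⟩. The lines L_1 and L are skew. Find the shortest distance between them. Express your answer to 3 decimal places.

7.300

A direction vector for L_1 is K − H = (-6, -6, 6).
Common perpendicular direction n = (-6, -6, 6) × (-3, 0, -2) = (12, -30, -18).
With w = (7, 0, -7) − (1, 0, 4) = (6, 0, -11), w · n = 270.
Distance = |w · n| / |n| = |270| / √1368 ≈ 7.300.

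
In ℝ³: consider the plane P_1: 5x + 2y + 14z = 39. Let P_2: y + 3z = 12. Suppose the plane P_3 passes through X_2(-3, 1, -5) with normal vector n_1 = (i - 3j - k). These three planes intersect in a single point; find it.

(-5, -3, 5)

P_3: n_1·r = n_1·X_2 gives x - 3y - z = -1.
Solving the 3×3 linear system 5x + 2y + 14z = 39, y + 3z = 12, x - 3y - z = -1 (e.g. by elimination or Cramer's rule, determinant = 32) gives (-5, -3, 5).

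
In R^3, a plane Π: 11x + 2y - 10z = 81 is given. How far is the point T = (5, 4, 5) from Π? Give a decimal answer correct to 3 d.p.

n·T − d = (11)·(5) + (2)·(4) + (-10)·(5) − 81 = -68; |n| = √225.
Distance = |-68| / √225 = 68/√225 ≈ 4.533.

4.533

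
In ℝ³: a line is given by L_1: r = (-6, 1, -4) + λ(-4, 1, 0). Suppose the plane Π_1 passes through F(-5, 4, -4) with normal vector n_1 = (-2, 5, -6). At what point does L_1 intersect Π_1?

(-10, 2, -4)

Π_1: n_1·r = n_1·F gives -2x + 5y - 6z = 54.
Substitute r = (-6, 1, -4) + t(-4, 1, 0) into the plane: 41 + 13t = 54, so t = 1.
Intersection: (-6, 1, -4) + 1·(-4, 1, 0) = (-10, 2, -4).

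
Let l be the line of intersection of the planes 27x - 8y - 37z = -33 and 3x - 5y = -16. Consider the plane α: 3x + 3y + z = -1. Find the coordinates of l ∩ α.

(-2, 2, -1)

Direction of l: (27, -8, -37) × (3, -5, 0) = (-185, -111, -111).
A point on l: solving the two plane equations with x = -22 gives (-22, -10, -13).
Substitute r = (-22, -10, -13) + t(-185, -111, -111) into the plane: -109 + (-999)t = -1, so t = -4/37.
Intersection: (-22, -10, -13) + (-4/37)·(-185, -111, -111) = (-2, 2, -1).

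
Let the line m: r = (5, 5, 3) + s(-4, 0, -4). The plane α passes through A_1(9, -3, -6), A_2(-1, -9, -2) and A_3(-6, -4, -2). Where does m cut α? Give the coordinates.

A_1A_2 = (-10, -6, 4), A_1A_3 = (-15, -1, 4); a normal to α is A_1A_2 × A_1A_3 = (-20, -20, -80).
Using A_1: α has equation -20x - 20y - 80z = 360.
Substitute r = (5, 5, 3) + t(-4, 0, -4) into the plane: -440 + 400t = 360, so t = 2.
Intersection: (5, 5, 3) + 2·(-4, 0, -4) = (-3, 5, -5).

(-3, 5, -5)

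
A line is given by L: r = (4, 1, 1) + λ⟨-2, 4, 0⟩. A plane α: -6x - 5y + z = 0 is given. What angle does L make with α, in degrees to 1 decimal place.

13.1

sin θ = |n·v| / (|n||v|) = |-8| / (√62 · √20) = 0.22718.
θ ≈ 13.1°.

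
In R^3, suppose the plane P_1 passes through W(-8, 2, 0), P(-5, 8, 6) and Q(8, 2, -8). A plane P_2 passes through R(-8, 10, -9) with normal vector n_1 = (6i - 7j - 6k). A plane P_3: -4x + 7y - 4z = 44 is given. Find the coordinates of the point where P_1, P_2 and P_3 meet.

WP = (3, 6, 6), WQ = (16, 0, -8); a normal to P_1 is WP × WQ = (-48, 120, -96).
Using W: P_1 has equation -48x + 120y - 96z = 624.
P_2: n_1·r = n_1·R gives 6x - 7y - 6z = -64.
Solving the 3×3 linear system -48x + 120y - 96z = 624, 6x - 7y - 6z = -64, -4x + 7y - 4z = 44 (e.g. by elimination or Cramer's rule, determinant = 1056) gives (-5, 4, 1).

(-5, 4, 1)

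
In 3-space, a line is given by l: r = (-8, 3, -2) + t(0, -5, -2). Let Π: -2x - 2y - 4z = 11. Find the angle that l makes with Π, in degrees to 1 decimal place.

sin θ = |n·v| / (|n||v|) = |18| / (√24 · √29) = 0.68229.
θ ≈ 43.0°.

43.0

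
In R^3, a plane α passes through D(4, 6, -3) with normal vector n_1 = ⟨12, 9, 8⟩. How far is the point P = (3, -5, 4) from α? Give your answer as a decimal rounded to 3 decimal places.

3.235

α: n_1·r = n_1·D gives 12x + 9y + 8z = 78.
n·P − d = (12)·(3) + (9)·(-5) + (8)·(4) − 78 = -55; |n| = √289.
Distance = |-55| / √289 = 55/√289 ≈ 3.235.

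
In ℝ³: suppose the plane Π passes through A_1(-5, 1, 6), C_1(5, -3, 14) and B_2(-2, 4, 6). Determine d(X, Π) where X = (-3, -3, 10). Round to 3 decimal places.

0.444

A_1C_1 = (10, -4, 8), A_1B_2 = (3, 3, 0); a normal to Π is A_1C_1 × A_1B_2 = (-24, 24, 42).
Using A_1: Π has equation -24x + 24y + 42z = 396.
n·X − d = (-24)·(-3) + (24)·(-3) + (42)·(10) − 396 = 24; |n| = √2916.
Distance = |24| / √2916 = 24/√2916 ≈ 0.444.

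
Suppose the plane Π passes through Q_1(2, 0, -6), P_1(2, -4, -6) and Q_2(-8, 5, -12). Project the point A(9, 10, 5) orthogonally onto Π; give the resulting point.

Q_1P_1 = (0, -4, 0), Q_1Q_2 = (-10, 5, -6); a normal to Π is Q_1P_1 × Q_1Q_2 = (24, 0, -40).
Using Q_1: Π has equation 24x - 40z = 288.
Foot = A − λn with λ = (n·A − d)/|n|² = (16 − 288)/2176 = -1/8.
Foot = (9, 10, 5) − (-1/8)·(24, 0, -40) = (12, 10, 0).

(12, 10, 0)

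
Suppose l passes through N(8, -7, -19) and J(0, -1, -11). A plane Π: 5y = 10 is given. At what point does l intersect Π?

A direction vector for l is J − N = (-8, 6, 8).
Substitute r = (8, -7, -19) + t(-8, 6, 8) into the plane: -35 + 30t = 10, so t = 3/2.
Intersection: (8, -7, -19) + (3/2)·(-8, 6, 8) = (-4, 2, -7).

(-4, 2, -7)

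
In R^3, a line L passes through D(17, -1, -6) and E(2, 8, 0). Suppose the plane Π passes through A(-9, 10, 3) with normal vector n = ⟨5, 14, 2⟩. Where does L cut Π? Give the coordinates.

(7, 5, -2)

A direction vector for L is E − D = (-15, 9, 6).
Π: n·r = n·A gives 5x + 14y + 2z = 101.
Substitute r = (17, -1, -6) + t(-15, 9, 6) into the plane: 59 + 63t = 101, so t = 2/3.
Intersection: (17, -1, -6) + (2/3)·(-15, 9, 6) = (7, 5, -2).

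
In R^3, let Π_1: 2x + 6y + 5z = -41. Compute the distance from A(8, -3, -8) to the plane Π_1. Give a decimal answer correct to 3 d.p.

0.124

n·A − d = (2)·(8) + (6)·(-3) + (5)·(-8) − (-41) = -1; |n| = √65.
Distance = |-1| / √65 = 1/√65 ≈ 0.124.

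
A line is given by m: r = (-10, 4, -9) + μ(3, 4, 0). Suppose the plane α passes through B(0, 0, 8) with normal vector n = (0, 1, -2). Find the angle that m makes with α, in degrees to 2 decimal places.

α: n·r = n·B gives y - 2z = -16.
sin θ = |n·v| / (|n||v|) = |4| / (√5 · √25) = 0.35777.
θ ≈ 20.96°.

20.96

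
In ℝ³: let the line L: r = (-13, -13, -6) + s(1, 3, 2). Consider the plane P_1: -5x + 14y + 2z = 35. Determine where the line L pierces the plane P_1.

(-9, -1, 2)

Substitute r = (-13, -13, -6) + t(1, 3, 2) into the plane: -129 + 41t = 35, so t = 4.
Intersection: (-13, -13, -6) + 4·(1, 3, 2) = (-9, -1, 2).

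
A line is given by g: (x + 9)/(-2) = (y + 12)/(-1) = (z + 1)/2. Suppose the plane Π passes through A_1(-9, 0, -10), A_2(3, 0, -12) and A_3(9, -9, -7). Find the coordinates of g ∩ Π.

g has direction (-2, -1, 2) through (-9, -12, -1).
A_1A_2 = (12, 0, -2), A_1A_3 = (18, -9, 3); a normal to Π is A_1A_2 × A_1A_3 = (-18, -72, -108).
Using A_1: Π has equation -18x - 72y - 108z = 1242.
Substitute r = (-9, -12, -1) + t(-2, -1, 2) into the plane: 1134 + (-108)t = 1242, so t = -1.
Intersection: (-9, -12, -1) + (-1)·(-2, -1, 2) = (-7, -11, -3).

(-7, -11, -3)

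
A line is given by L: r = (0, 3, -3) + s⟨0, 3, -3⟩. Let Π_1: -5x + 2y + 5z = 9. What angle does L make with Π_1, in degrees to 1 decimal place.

sin θ = |n·v| / (|n||v|) = |-9| / (√54 · √18) = 0.28868.
θ ≈ 16.8°.

16.8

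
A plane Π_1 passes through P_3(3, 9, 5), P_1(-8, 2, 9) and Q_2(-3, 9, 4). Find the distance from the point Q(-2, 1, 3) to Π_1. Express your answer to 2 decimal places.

P_3P_1 = (-11, -7, 4), P_3Q_2 = (-6, 0, -1); a normal to Π_1 is P_3P_1 × P_3Q_2 = (7, -35, -42).
Using P_3: Π_1 has equation 7x - 35y - 42z = -504.
n·Q − d = (7)·(-2) + (-35)·(1) + (-42)·(3) − (-504) = 329; |n| = √3038.
Distance = |329| / √3038 = 329/√3038 ≈ 5.97.

5.97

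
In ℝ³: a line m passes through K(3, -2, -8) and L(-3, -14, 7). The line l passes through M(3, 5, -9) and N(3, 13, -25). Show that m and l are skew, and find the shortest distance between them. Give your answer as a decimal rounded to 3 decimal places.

4.828

A direction vector for m is L − K = (-6, -12, 15).
A direction vector for l is N − M = (0, 8, -16).
Common perpendicular direction n = (-6, -12, 15) × (0, 8, -16) = (72, -96, -48).
With w = (3, 5, -9) − (3, -2, -8) = (0, 7, -1), w · n = -624.
Since n ≠ 0 the lines are not parallel, and w · n = -624 ≠ 0 so they do not intersect; hence they are skew.
Distance = |w · n| / |n| = |-624| / √16704 ≈ 4.828.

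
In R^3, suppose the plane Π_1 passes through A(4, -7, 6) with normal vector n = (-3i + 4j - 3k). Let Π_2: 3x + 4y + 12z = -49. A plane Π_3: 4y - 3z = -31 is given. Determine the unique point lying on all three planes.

Π_1: n·r = n·A gives -3x + 4y - 3z = -58.
Solving the 3×3 linear system -3x + 4y - 3z = -58, 3x + 4y + 12z = -49, 4y - 3z = -31 (e.g. by elimination or Cramer's rule, determinant = 180) gives (9, -10, -3).

(9, -10, -3)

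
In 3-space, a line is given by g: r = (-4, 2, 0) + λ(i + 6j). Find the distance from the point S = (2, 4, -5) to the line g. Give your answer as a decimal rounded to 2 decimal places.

7.50

Taking (-4, 2, 0) on g with direction v = (1, 6, 0): w = S − (-4, 2, 0) = (6, 2, -5), and w × v = (30, -5, 34).
Distance = |w × v| / |v| = √2081 / √37 ≈ 7.50.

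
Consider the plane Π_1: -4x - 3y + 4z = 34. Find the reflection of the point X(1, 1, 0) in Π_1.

λ = (n·X − d)/|n|² = (-7 − 34)/41 = -1.
Reflection = X − 2λn = (1, 1, 0) − (-2)·(-4, -3, 4) = (-7, -5, 8).

(-7, -5, 8)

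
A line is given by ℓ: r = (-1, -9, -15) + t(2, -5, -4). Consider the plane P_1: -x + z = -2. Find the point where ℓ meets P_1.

(-5, 1, -7)

Substitute r = (-1, -9, -15) + t(2, -5, -4) into the plane: -14 + (-6)t = -2, so t = -2.
Intersection: (-1, -9, -15) + (-2)·(2, -5, -4) = (-5, 1, -7).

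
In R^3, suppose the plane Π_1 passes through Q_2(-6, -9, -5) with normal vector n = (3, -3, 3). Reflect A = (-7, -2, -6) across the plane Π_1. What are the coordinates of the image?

(-1, -8, 0)

Π_1: n·r = n·Q_2 gives 3x - 3y + 3z = -6.
λ = (n·A − d)/|n|² = (-33 − (-6))/27 = -1.
Reflection = A − 2λn = (-7, -2, -6) − (-2)·(3, -3, 3) = (-1, -8, 0).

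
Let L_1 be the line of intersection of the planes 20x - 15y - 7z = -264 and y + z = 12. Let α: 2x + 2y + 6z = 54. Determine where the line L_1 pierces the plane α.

(-9, 0, 12)

Direction of L_1: (20, -15, -7) × (0, 1, 1) = (-8, -20, 20).
A point on L_1: solving the two plane equations with x = -13 gives (-13, -10, 22).
Substitute r = (-13, -10, 22) + t(-8, -20, 20) into the plane: 86 + 64t = 54, so t = -1/2.
Intersection: (-13, -10, 22) + (-1/2)·(-8, -20, 20) = (-9, 0, 12).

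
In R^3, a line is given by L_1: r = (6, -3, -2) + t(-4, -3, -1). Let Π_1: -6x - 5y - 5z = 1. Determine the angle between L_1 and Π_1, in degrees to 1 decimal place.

sin θ = |n·v| / (|n||v|) = |44| / (√86 · √26) = 0.93050.
θ ≈ 68.5°.

68.5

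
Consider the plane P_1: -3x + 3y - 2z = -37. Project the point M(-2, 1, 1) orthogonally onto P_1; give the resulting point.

(4, -5, 5)

Foot = M − λn with λ = (n·M − d)/|n|² = (7 − (-37))/22 = 2.
Foot = (-2, 1, 1) − 2·(-3, 3, -2) = (4, -5, 5).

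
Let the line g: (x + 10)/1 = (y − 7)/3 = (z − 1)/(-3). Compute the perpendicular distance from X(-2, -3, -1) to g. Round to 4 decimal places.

12.4309

g has direction (1, 3, -3) through (-10, 7, 1).
Taking (-10, 7, 1) on g with direction v = (1, 3, -3): w = X − (-10, 7, 1) = (8, -10, -2), and w × v = (36, 22, 34).
Distance = |w × v| / |v| = √2936 / √19 ≈ 12.4309.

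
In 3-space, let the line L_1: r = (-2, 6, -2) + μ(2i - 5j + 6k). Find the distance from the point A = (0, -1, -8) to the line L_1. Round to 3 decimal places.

Taking (-2, 6, -2) on L_1 with direction v = (2, -5, 6): w = A − (-2, 6, -2) = (2, -7, -6), and w × v = (-72, -24, 4).
Distance = |w × v| / |v| = √5776 / √65 ≈ 9.427.

9.427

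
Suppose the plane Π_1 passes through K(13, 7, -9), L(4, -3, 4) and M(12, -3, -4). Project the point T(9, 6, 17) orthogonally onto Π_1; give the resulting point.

(-1, 2, 7)

KL = (-9, -10, 13), KM = (-1, -10, 5); a normal to Π_1 is KL × KM = (80, 32, 80).
Using K: Π_1 has equation 80x + 32y + 80z = 544.
Foot = T − λn with λ = (n·T − d)/|n|² = (2272 − 544)/13824 = 1/8.
Foot = (9, 6, 17) − (1/8)·(80, 32, 80) = (-1, 2, 7).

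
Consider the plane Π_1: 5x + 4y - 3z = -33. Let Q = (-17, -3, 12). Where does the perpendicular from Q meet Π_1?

Foot = Q − λn with λ = (n·Q − d)/|n|² = (-133 − (-33))/50 = -2.
Foot = (-17, -3, 12) − (-2)·(5, 4, -3) = (-7, 5, 6).

(-7, 5, 6)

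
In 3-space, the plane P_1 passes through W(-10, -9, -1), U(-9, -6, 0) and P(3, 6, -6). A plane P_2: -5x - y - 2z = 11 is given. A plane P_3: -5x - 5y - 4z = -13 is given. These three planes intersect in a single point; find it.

(-4, 5, 2)

WU = (1, 3, 1), WP = (13, 15, -5); a normal to P_1 is WU × WP = (-30, 18, -24).
Using W: P_1 has equation -30x + 18y - 24z = 162.
Solving the 3×3 linear system -30x + 18y - 24z = 162, -5x - y - 2z = 11, -5x - 5y - 4z = -13 (e.g. by elimination or Cramer's rule, determinant = -480) gives (-4, 5, 2).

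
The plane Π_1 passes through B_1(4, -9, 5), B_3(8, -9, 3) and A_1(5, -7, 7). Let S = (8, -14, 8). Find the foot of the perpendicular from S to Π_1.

B_1B_3 = (4, 0, -2), B_1A_1 = (1, 2, 2); a normal to Π_1 is B_1B_3 × B_1A_1 = (4, -10, 8).
Using B_1: Π_1 has equation 4x - 10y + 8z = 146.
Foot = S − λn with λ = (n·S − d)/|n|² = (236 − 146)/180 = 1/2.
Foot = (8, -14, 8) − (1/2)·(4, -10, 8) = (6, -9, 4).

(6, -9, 4)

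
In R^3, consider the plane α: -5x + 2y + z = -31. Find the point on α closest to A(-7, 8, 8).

Foot = A − λn with λ = (n·A − d)/|n|² = (59 − (-31))/30 = 3.
Foot = (-7, 8, 8) − 3·(-5, 2, 1) = (8, 2, 5).

(8, 2, 5)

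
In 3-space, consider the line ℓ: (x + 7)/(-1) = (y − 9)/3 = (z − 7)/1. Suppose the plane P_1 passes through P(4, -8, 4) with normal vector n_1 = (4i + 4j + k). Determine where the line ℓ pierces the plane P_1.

(-4, 0, 4)

ℓ has direction (-1, 3, 1) through (-7, 9, 7).
P_1: n_1·r = n_1·P gives 4x + 4y + z = -12.
Substitute r = (-7, 9, 7) + t(-1, 3, 1) into the plane: 15 + 9t = -12, so t = -3.
Intersection: (-7, 9, 7) + (-3)·(-1, 3, 1) = (-4, 0, 4).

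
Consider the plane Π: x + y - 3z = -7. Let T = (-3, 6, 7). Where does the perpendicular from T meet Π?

(-2, 7, 4)

Foot = T − λn with λ = (n·T − d)/|n|² = (-18 − (-7))/11 = -1.
Foot = (-3, 6, 7) − (-1)·(1, 1, -3) = (-2, 7, 4).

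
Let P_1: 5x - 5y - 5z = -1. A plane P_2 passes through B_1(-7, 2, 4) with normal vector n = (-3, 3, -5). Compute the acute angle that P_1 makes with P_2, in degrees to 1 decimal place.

84.9

P_2: n·r = n·B_1 gives -3x + 3y - 5z = 7.
cos θ = |n₁·n₂| / (|n₁||n₂|) = |-5| / (√75 · √43).
θ = arccos(0.08805) ≈ 84.9°.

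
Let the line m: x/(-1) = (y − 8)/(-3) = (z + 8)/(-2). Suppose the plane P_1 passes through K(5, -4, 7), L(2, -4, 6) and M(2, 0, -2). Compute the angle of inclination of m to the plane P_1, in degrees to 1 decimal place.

m has direction (-1, -3, -2) through (0, 8, -8).
KL = (-3, 0, -1), KM = (-3, 4, -9); a normal to P_1 is KL × KM = (4, -24, -12).
Using K: P_1 has equation 4x - 24y - 12z = 32.
sin θ = |n·v| / (|n||v|) = |92| / (√736 · √14) = 0.90633.
θ ≈ 65.0°.

65.0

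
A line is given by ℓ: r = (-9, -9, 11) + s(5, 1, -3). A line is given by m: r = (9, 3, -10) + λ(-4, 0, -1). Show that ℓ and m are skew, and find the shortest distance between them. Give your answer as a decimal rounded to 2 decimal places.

Common perpendicular direction n = (5, 1, -3) × (-4, 0, -1) = (-1, 17, 4).
With w = (9, 3, -10) − (-9, -9, 11) = (18, 12, -21), w · n = 102.
Since n ≠ 0 the lines are not parallel, and w · n = 102 ≠ 0 so they do not intersect; hence they are skew.
Distance = |w · n| / |n| = |102| / √306 ≈ 5.83.

5.83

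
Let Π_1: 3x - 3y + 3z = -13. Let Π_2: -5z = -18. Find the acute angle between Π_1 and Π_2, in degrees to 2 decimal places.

cos θ = |n₁·n₂| / (|n₁||n₂|) = |-15| / (√27 · √25).
θ = arccos(0.57735) ≈ 54.74°.

54.74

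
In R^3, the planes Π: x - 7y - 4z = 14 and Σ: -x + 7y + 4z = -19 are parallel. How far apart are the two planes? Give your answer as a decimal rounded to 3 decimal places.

Rescale Σ by 1/(-1): x - 7y - 4z = 19. Then distance = |14 − 19| / √66 ≈ 0.615.

0.615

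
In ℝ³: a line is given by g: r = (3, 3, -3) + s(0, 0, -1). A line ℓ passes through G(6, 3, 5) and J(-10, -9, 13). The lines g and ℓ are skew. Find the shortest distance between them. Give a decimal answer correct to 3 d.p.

A direction vector for ℓ is J − G = (-16, -12, 8).
Common perpendicular direction n = (0, 0, -1) × (-16, -12, 8) = (-12, 16, 0).
With w = (6, 3, 5) − (3, 3, -3) = (3, 0, 8), w · n = -36.
Distance = |w · n| / |n| = |-36| / √400 ≈ 1.800.

1.800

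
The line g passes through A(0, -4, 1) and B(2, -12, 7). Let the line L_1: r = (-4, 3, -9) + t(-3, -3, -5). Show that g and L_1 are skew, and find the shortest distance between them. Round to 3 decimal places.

0.182

A direction vector for g is B − A = (2, -8, 6).
Common perpendicular direction n = (2, -8, 6) × (-3, -3, -5) = (58, -8, -30).
With w = (-4, 3, -9) − (0, -4, 1) = (-4, 7, -10), w · n = 12.
Since n ≠ 0 the lines are not parallel, and w · n = 12 ≠ 0 so they do not intersect; hence they are skew.
Distance = |w · n| / |n| = |12| / √4328 ≈ 0.182.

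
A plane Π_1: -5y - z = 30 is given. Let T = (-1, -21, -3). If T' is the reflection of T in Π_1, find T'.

(-1, 9, 3)

λ = (n·T − d)/|n|² = (108 − 30)/26 = 3.
Reflection = T − 2λn = (-1, -21, -3) − 6·(0, -5, -1) = (-1, 9, 3).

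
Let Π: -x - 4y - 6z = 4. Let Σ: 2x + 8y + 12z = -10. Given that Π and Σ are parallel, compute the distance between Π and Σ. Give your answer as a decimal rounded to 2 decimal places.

0.14

Rescale Σ by 1/(-2): -x - 4y - 6z = 5. Then distance = |4 − 5| / √53 ≈ 0.14.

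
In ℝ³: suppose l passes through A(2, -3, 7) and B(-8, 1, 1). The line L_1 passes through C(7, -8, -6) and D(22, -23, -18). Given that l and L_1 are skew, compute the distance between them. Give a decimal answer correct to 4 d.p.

A direction vector for l is B − A = (-10, 4, -6).
A direction vector for L_1 is D − C = (15, -15, -12).
Common perpendicular direction n = (-10, 4, -6) × (15, -15, -12) = (-138, -210, 90).
With w = (7, -8, -6) − (2, -3, 7) = (5, -5, -13), w · n = -810.
Distance = |w · n| / |n| = |-810| / √71244 ≈ 3.0347.

3.0347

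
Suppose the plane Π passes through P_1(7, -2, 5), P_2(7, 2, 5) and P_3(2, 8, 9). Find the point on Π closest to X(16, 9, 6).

(12, 9, 1)

P_1P_2 = (0, 4, 0), P_1P_3 = (-5, 10, 4); a normal to Π is P_1P_2 × P_1P_3 = (16, 0, 20).
Using P_1: Π has equation 16x + 20z = 212.
Foot = X − λn with λ = (n·X − d)/|n|² = (376 − 212)/656 = 1/4.
Foot = (16, 9, 6) − (1/4)·(16, 0, 20) = (12, 9, 1).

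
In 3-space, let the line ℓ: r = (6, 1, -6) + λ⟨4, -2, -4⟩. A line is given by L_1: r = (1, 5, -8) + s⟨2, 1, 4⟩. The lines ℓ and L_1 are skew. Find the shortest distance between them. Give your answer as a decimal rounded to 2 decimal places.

Common perpendicular direction n = (4, -2, -4) × (2, 1, 4) = (-4, -24, 8).
With w = (1, 5, -8) − (6, 1, -6) = (-5, 4, -2), w · n = -92.
Distance = |w · n| / |n| = |-92| / √656 ≈ 3.59.

3.59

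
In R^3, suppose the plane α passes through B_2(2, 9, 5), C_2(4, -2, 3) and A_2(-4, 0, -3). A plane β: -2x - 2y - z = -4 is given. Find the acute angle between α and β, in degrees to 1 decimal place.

B_2C_2 = (2, -11, -2), B_2A_2 = (-6, -9, -8); a normal to α is B_2C_2 × B_2A_2 = (70, 28, -84).
Using B_2: α has equation 70x + 28y - 84z = -28.
cos θ = |n₁·n₂| / (|n₁||n₂|) = |-112| / (√12740 · √9).
θ = arccos(0.33076) ≈ 70.7°.

70.7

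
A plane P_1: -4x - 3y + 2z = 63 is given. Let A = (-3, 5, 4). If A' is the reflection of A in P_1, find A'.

λ = (n·A − d)/|n|² = (5 − 63)/29 = -2.
Reflection = A − 2λn = (-3, 5, 4) − (-4)·(-4, -3, 2) = (-19, -7, 12).

(-19, -7, 12)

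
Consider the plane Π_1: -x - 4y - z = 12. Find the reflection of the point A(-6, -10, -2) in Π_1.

(-2, 6, 2)

λ = (n·A − d)/|n|² = (48 − 12)/18 = 2.
Reflection = A − 2λn = (-6, -10, -2) − 4·(-1, -4, -1) = (-2, 6, 2).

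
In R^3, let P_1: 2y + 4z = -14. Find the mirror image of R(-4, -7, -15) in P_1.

(-4, 5, 9)

λ = (n·R − d)/|n|² = (-74 − (-14))/20 = -3.
Reflection = R − 2λn = (-4, -7, -15) − (-6)·(0, 2, 4) = (-4, 5, 9).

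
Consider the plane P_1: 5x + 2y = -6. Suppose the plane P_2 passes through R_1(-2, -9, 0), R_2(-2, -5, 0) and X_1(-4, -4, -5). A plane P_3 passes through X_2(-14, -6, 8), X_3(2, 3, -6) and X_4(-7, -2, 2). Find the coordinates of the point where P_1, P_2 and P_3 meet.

R_1R_2 = (0, 4, 0), R_1X_1 = (-2, 5, -5); a normal to P_2 is R_1R_2 × R_1X_1 = (-20, 0, 8).
Using R_1: P_2 has equation -20x + 8z = 40.
X_2X_3 = (16, 9, -14), X_2X_4 = (7, 4, -6); a normal to P_3 is X_2X_3 × X_2X_4 = (2, -2, 1).
Using X_2: P_3 has equation 2x - 2y + z = -8.
Solving the 3×3 linear system 5x + 2y = -6, -20x + 8z = 40, 2x - 2y + z = -8 (e.g. by elimination or Cramer's rule, determinant = 152) gives (-2, 2, 0).

(-2, 2, 0)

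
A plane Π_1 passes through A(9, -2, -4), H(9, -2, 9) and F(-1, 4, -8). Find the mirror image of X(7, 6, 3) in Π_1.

(1, -4, 3)

AH = (0, 0, 13), AF = (-10, 6, -4); a normal to Π_1 is AH × AF = (-78, -130, 0).
Using A: Π_1 has equation -78x - 130y = -442.
λ = (n·X − d)/|n|² = (-1326 − (-442))/22984 = -1/26.
Reflection = X − 2λn = (7, 6, 3) − (-1/13)·(-78, -130, 0) = (1, -4, 3).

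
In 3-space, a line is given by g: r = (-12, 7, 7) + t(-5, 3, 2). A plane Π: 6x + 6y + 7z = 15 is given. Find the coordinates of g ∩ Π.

(-2, 1, 3)

Substitute r = (-12, 7, 7) + t(-5, 3, 2) into the plane: 19 + 2t = 15, so t = -2.
Intersection: (-12, 7, 7) + (-2)·(-5, 3, 2) = (-2, 1, 3).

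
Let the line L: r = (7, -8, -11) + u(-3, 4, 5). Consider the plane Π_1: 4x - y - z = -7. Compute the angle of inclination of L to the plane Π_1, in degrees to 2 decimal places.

sin θ = |n·v| / (|n||v|) = |-21| / (√18 · √50) = 0.70000.
θ ≈ 44.43°.

44.43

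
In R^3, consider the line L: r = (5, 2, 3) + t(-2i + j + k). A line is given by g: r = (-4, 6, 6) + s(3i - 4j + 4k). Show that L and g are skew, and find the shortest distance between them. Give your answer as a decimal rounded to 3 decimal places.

0.897

Common perpendicular direction n = (-2, 1, 1) × (3, -4, 4) = (8, 11, 5).
With w = (-4, 6, 6) − (5, 2, 3) = (-9, 4, 3), w · n = -13.
Since n ≠ 0 the lines are not parallel, and w · n = -13 ≠ 0 so they do not intersect; hence they are skew.
Distance = |w · n| / |n| = |-13| / √210 ≈ 0.897.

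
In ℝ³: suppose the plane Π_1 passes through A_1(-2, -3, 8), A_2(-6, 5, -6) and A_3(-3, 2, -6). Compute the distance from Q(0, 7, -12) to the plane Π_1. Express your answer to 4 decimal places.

A_1A_2 = (-4, 8, -14), A_1A_3 = (-1, 5, -14); a normal to Π_1 is A_1A_2 × A_1A_3 = (-42, -42, -12).
Using A_1: Π_1 has equation -42x - 42y - 12z = 114.
n·Q − d = (-42)·(0) + (-42)·(7) + (-12)·(-12) − 114 = -264; |n| = √3672.
Distance = |-264| / √3672 = 264/√3672 ≈ 4.3566.

4.3566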